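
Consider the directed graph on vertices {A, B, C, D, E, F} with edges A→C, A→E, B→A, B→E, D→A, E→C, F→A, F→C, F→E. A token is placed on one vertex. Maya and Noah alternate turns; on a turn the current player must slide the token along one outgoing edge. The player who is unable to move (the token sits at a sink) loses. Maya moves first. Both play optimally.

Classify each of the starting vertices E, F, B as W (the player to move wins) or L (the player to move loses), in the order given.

E: W, F: W, B: L

Work bottom-up. With no move the player to move loses. Otherwise the position is W if at least one move leads to an L position for the opponent, and L if every move leads to a W.
Every edge goes from a vertex to one that appears earlier in the order C, E, A, F, D, B, so processing vertices in that order labels each vertex after all of its successors.
C: no outgoing edge → L
E: W (go to C, an L position)
A: W (go to C, an L position)
F: W (go to C, an L position)
D: L (sole option A(W) is W)
B: L (options A(W), E(W) are all W)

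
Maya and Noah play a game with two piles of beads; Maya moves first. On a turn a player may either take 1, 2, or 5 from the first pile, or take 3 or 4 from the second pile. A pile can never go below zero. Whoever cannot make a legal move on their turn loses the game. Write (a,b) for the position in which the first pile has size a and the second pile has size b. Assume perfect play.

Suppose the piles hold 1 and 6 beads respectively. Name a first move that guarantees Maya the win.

Work bottom-up. With no move the player to move loses. Otherwise the position is W if at least one move leads to an L position for the opponent, and L if every move leads to a W.
No move ever increases a pile, so every position that can arise here has a ≤ 1 and b ≤ 6; it is enough to label the cells with 0 ≤ a ≤ 1 and 0 ≤ b ≤ 6.
Every move lowers a or b (never raises either), so fill the grid row by row in increasing a, and left to right within a row: each cell's successors are then already labelled.
      b=0  b=1  b=2  b=3  b=4  b=5  b=6
a=0:    L    L    L    W    W    W    W
a=1:    W    W    W    L    L    L    W
Cells with no legal move (terminal, hence L): (0,0), (0,1), (0,2).
The remaining L cells, each justified by listing all of its moves:
(1,3): →(0,3)(W), (1,0)(W) — all W, so L
(1,4): →(0,4)(W), (1,1)(W), (1,0)(W) — all W, so L
(1,5): →(0,5)(W), (1,2)(W), (1,1)(W) — all W, so L
Every other cell has at least one move into one of the L cells above, so it is W.
From (1,6), the L positions reachable in one move are: (1,3).

Move to (1,3).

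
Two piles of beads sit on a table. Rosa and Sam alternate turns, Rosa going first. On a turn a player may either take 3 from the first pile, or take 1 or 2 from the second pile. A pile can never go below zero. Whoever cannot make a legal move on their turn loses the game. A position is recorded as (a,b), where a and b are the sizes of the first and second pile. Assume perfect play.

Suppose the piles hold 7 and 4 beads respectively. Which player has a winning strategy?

Rosa wins.

Use the standard recursion: the mover loses at a terminal position; elsewhere, the mover wins exactly when some move hands the opponent an L position.
No move ever increases a pile, so every position that can arise here has a ≤ 7 and b ≤ 4; it is enough to label the cells with 0 ≤ a ≤ 7 and 0 ≤ b ≤ 4.
Every move lowers a or b (never raises either), so fill the grid row by row in increasing a, and left to right within a row: each cell's successors are then already labelled.
      b=0  b=1  b=2  b=3  b=4
a=0:    L    W    W    L    W
a=1:    L    W    W    L    W
a=2:    L    W    W    L    W
a=3:    W    L    W    W    L
a=4:    W    L    W    W    L
a=5:    W    L    W    W    L
a=6:    L    W    W    L    W
a=7:    L    W    W    L    W
Cells with no legal move (terminal, hence L): (0,0), (1,0), (2,0).
The remaining L cells, each justified by listing all of its moves:
(0,3): L (options (0,2)(W), (0,1)(W) are all W)
(1,3): L (options (1,2)(W), (1,1)(W) are all W)
(2,3): L (options (2,2)(W), (2,1)(W) are all W)
(3,1): L (options (0,1)(W), (3,0)(W) are all W)
(3,4): L (options (0,4)(W), (3,3)(W), (3,2)(W) are all W)
(4,1): L (options (1,1)(W), (4,0)(W) are all W)
(4,4): L (options (1,4)(W), (4,3)(W), (4,2)(W) are all W)
(5,1): L (options (2,1)(W), (5,0)(W) are all W)
(5,4): L (options (2,4)(W), (5,3)(W), (5,2)(W) are all W)
(6,0): L (sole option (3,0)(W) is W)
(6,3): L (options (3,3)(W), (6,2)(W), (6,1)(W) are all W)
(7,0): L (sole option (4,0)(W) is W)
(7,3): L (options (4,3)(W), (7,2)(W), (7,1)(W) are all W)
Every other cell has at least one move into one of the L cells above, so it is W.
The starting position (7,4) is W: Rosa should move to (4,4), handing over an L position.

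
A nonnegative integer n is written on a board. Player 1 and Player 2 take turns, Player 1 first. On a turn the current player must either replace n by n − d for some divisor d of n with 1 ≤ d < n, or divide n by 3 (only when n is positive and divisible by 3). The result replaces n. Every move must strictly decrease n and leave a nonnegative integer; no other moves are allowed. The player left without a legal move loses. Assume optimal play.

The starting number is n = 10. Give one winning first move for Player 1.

Use the standard recursion: the mover loses at a terminal position; elsewhere, the mover wins exactly when some move hands the opponent an L position.
n=0: no move → L
n=1: no move → L
n=2: →1(L), so W
n=3: →1(L), so W
n=4: →2(W), 3(W) — all W, so L
n=5: →4(L), so W
n=6: →4(L), so W
n=7: →6(W) only, which is W, so L
n=8: →4(L), so W
n=9: →3(W), 6(W), 8(W) — all W, so L
n=10: →9(L), so W
From 10, the L positions reachable in one move are: 9.

Move to 9.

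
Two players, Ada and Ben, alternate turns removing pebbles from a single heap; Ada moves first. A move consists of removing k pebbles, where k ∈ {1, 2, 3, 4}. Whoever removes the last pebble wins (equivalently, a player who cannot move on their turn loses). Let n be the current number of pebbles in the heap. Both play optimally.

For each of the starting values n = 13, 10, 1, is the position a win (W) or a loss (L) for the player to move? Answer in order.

13: W, 10: L, 1: W

Work bottom-up. With no move the player to move loses. Otherwise the position is W if at least one move leads to an L position for the opponent, and L if every move leads to a W.
n=0: no move → L
n=1: W (go to 0, an L position)
n=2: W (go to 0, an L position)
n=3: W (go to 0, an L position)
n=4: W (go to 0, an L position)
n=5: L (options 4(W), 3(W), 2(W), 1(W) are all W)
n=6: W (go to 5, an L position)
n=7: W (go to 5, an L position)
n=8: W (go to 5, an L position)
n=9: W (go to 5, an L position)
n=10: L (options 9(W), 8(W), 7(W), 6(W) are all W)
n=11: W (go to 10, an L position)
n=12: W (go to 10, an L position)
n=13: W (go to 10, an L position)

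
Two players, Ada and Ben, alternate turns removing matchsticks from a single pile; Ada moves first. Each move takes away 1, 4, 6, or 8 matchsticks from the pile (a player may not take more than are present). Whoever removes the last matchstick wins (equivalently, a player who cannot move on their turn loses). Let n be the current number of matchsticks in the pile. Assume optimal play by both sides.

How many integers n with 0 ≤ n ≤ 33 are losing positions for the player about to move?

12

Build the W/L table. Terminal = L. A non-terminal position is W if it has a move to some L; otherwise it is L.
n=0: no move → L
n=1: reaches L-position 0 → W
n=2: only reaches 1(W), which is W → L
n=3: reaches L-position 2 → W
n=4: reaches L-position 0 → W
n=5: only reaches 4(W), 1(W), all W → L
n=6: reaches L-position 5 → W
n=7: only reaches 6(W), 3(W), 1(W), all W → L
n=8: reaches L-position 7 → W
n=9: reaches L-position 5 → W
n=10: reaches L-position 2 → W
n=11: reaches L-position 7 → W
n=12: only reaches 11(W), 8(W), 6(W), 4(W), all W → L
n=13: reaches L-position 12 → W
n=14: only reaches 13(W), 10(W), 8(W), 6(W), all W → L
n=15: reaches L-position 14 → W
n=16: reaches L-position 12 → W
n=17: only reaches 16(W), 13(W), 11(W), 9(W), all W → L
n=18: reaches L-position 17 → W
n=19: only reaches 18(W), 15(W), 13(W), 11(W), all W → L
n=20: reaches L-position 19 → W
n=21: reaches L-position 17 → W
n=22: reaches L-position 14 → W
n=23: reaches L-position 19 → W
n=24: only reaches 23(W), 20(W), 18(W), 16(W), all W → L
n=25: reaches L-position 24 → W
n=26: only reaches 25(W), 22(W), 20(W), 18(W), all W → L
n=27: reaches L-position 26 → W
n=28: reaches L-position 24 → W
n=29: only reaches 28(W), 25(W), 23(W), 21(W), all W → L
n=30: reaches L-position 29 → W
n=31: only reaches 30(W), 27(W), 25(W), 23(W), all W → L
n=32: reaches L-position 31 → W
n=33: reaches L-position 29 → W
L entries with 0 ≤ n ≤ 33: n = 0, 2, 5, 7, 12, 14, 17, 19, 24, 26, 29, 31; that makes 12.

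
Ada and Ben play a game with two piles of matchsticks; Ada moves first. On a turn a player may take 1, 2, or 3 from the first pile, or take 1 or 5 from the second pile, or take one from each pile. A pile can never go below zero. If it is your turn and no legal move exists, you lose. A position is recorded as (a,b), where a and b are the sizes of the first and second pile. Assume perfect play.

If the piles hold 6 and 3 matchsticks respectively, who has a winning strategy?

Ben wins.

Classify positions by backward induction: terminal positions (no move available) are L. From any other position, the mover wins iff some move reaches an L.
No move ever increases a pile, so every position that can arise here has a ≤ 6 and b ≤ 3; it is enough to label the cells with 0 ≤ a ≤ 6 and 0 ≤ b ≤ 3.
Every move lowers a or b (never raises either), so fill the grid row by row in increasing a, and left to right within a row: each cell's successors are then already labelled.
      b=0  b=1  b=2  b=3
a=0:    L    W    L    W
a=1:    W    W    W    W
a=2:    W    L    W    L
a=3:    W    W    W    W
a=4:    L    W    L    W
a=5:    W    W    W    W
a=6:    W    L    W    L
Cells with no legal move (terminal, hence L): (0,0).
The remaining L cells, each justified by listing all of its moves:
(0,2): only reaches (0,1)(W), which is W → L
(2,1): only reaches (1,1)(W), (0,1)(W), (2,0)(W), (1,0)(W), all W → L
(2,3): only reaches (1,3)(W), (0,3)(W), (2,2)(W), (1,2)(W), all W → L
(4,0): only reaches (3,0)(W), (2,0)(W), (1,0)(W), all W → L
(4,2): only reaches (3,2)(W), (2,2)(W), (1,2)(W), (4,1)(W), (3,1)(W), all W → L
(6,1): only reaches (5,1)(W), (4,1)(W), (3,1)(W), (6,0)(W), (5,0)(W), all W → L
(6,3): only reaches (5,3)(W), (4,3)(W), (3,3)(W), (6,2)(W), (5,2)(W), all W → L
Every other cell has at least one move into one of the L cells above, so it is W.
The starting position (6,3) is L: whatever Ada does, the opponent receives a W position.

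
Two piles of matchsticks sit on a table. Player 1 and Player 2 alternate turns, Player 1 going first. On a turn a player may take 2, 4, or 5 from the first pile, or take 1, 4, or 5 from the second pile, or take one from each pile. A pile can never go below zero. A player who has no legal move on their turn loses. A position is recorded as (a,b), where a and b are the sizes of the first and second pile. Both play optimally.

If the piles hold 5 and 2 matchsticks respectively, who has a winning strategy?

Classify positions by backward induction: terminal positions (no move available) are L. From any other position, the mover wins iff some move reaches an L.
No move ever increases a pile, so every position that can arise here has a ≤ 5 and b ≤ 2; it is enough to label the cells with 0 ≤ a ≤ 5 and 0 ≤ b ≤ 2.
Every move lowers a or b (never raises either), so fill the grid row by row in increasing a, and left to right within a row: each cell's successors are then already labelled.
      b=0  b=1  b=2
a=0:    L    W    L
a=1:    L    W    L
a=2:    W    W    W
a=3:    W    L    W
a=4:    W    L    W
a=5:    W    W    W
Cells with no legal move (terminal, hence L): (0,0), (1,0).
The remaining L cells, each justified by listing all of its moves:
(0,2): the only move is to (0,1)(W), a W ⇒ L
(1,2): moves to (1,1)(W), (0,1)(W); every one is W ⇒ L
(3,1): moves to (1,1)(W), (3,0)(W), (2,0)(W); every one is W ⇒ L
(4,1): moves to (2,1)(W), (0,1)(W), (4,0)(W), (3,0)(W); every one is W ⇒ L
Every other cell has at least one move into one of the L cells above, so it is W.
The starting position (5,2) is W: Player 1 should move to (1,2), handing over an L position.

Player 1 wins.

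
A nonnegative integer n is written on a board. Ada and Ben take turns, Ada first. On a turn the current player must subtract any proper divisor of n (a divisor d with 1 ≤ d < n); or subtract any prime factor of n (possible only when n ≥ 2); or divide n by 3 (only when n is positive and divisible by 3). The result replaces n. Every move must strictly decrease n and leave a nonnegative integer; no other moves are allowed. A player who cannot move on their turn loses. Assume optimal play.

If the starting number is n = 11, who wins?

Ada wins.

Label each position W (a win for the player to move) or L (a loss). A position with no legal move is L; any other position is W exactly when some move reaches an L, and L when every move reaches a W.
n=0: no move → L
n=1: no move → L
n=2: →0(L), so W
n=3: →0(L), so W
n=4: →2(W), 3(W) — all W, so L
n=5: →0(L), so W
n=6: →4(L), so W
n=7: →0(L), so W
n=8: →4(L), so W
n=9: →3(W), 6(W), 8(W) — all W, so L
n=10: →9(L), so W
n=11: →0(L), so W
From 11 Ada can move to 0, reaching an L position.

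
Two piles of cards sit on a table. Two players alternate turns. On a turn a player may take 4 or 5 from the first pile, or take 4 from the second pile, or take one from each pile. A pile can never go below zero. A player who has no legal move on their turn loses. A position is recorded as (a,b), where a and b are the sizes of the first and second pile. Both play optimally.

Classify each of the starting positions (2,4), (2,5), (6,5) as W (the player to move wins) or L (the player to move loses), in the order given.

(2,4): W, (2,5): L, (6,5): W

Use the standard recursion: the mover loses at a terminal position; elsewhere, the mover wins exactly when some move hands the opponent an L position.
No move ever increases a pile, so every position that can arise here has a ≤ 6 and b ≤ 5; it is enough to label the cells with 0 ≤ a ≤ 6 and 0 ≤ b ≤ 5.
Every move lowers a or b (never raises either), so fill the grid row by row in increasing a, and left to right within a row: each cell's successors are then already labelled.
      b=0  b=1  b=2  b=3  b=4  b=5
a=0:    L    L    L    L    W    W
a=1:    L    W    W    W    W    L
a=2:    L    W    L    L    W    L
a=3:    L    W    L    W    W    L
a=4:    W    W    W    W    L    L
a=5:    W    W    W    W    L    W
a=6:    W    L    W    W    L    W
Cells with no legal move (terminal, hence L): (0,0), (0,1), (0,2), (0,3), (1,0), (2,0), (3,0).
The remaining L cells, each justified by listing all of its moves:
(1,5): →(1,1)(W), (0,4)(W) — all W, so L
(2,2): →(1,1)(W) only, which is W, so L
(2,3): →(1,2)(W) only, which is W, so L
(2,5): →(2,1)(W), (1,4)(W) — all W, so L
(3,2): →(2,1)(W) only, which is W, so L
(3,5): →(3,1)(W), (2,4)(W) — all W, so L
(4,4): →(0,4)(W), (4,0)(W), (3,3)(W) — all W, so L
(4,5): →(0,5)(W), (4,1)(W), (3,4)(W) — all W, so L
(5,4): →(1,4)(W), (0,4)(W), (5,0)(W), (4,3)(W) — all W, so L
(6,1): →(2,1)(W), (1,1)(W), (5,0)(W) — all W, so L
(6,4): →(2,4)(W), (1,4)(W), (6,0)(W), (5,3)(W) — all W, so L
Every other cell has at least one move into one of the L cells above, so it is W.
(2,4): the move to (2,0) reaches an L cell, so W
(2,5): one of the L cells justified above, so L
(6,5): the move to (2,5) reaches an L cell, so W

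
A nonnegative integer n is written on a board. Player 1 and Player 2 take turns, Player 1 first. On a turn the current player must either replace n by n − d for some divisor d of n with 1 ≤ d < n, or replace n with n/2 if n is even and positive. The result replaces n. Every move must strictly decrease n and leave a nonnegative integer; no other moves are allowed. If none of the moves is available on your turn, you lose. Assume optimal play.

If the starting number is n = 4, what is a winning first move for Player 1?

Move to 3.

Classify positions by backward induction: terminal positions (no move available) are L. From any other position, the mover wins iff some move reaches an L.
n=0: no move → L
n=1: no move → L
n=2: →1(L), so W
n=3: →2(W) only, which is W, so L
n=4: →3(L), so W
From 4, the L positions reachable in one move are: 3.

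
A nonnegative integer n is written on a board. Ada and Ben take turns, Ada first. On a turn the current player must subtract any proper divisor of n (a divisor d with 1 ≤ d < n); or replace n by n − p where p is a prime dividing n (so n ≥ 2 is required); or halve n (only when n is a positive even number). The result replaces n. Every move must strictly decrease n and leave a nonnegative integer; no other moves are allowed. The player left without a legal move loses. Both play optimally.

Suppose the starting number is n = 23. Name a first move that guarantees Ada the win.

Move to 0.

Compute win/loss labels from the base case upward. A position with no move is L. Any other position is W if it can reach an L in one move, else L.
n=0: no move → L
n=1: no move → L
n=2: can move to 0, which is L ⇒ W
n=3: can move to 0, which is L ⇒ W
n=4: moves to 2(W), 3(W); every one is W ⇒ L
n=5: can move to 0, which is L ⇒ W
n=6: can move to 4, which is L ⇒ W
n=7: can move to 0, which is L ⇒ W
n=8: can move to 4, which is L ⇒ W
n=9: moves to 6(W), 8(W); every one is W ⇒ L
n=10: can move to 9, which is L ⇒ W
n=11: can move to 0, which is L ⇒ W
n=12: can move to 9, which is L ⇒ W
n=13: can move to 0, which is L ⇒ W
n=14: moves to 7(W), 12(W), 13(W); every one is W ⇒ L
n=15: can move to 14, which is L ⇒ W
n=16: can move to 14, which is L ⇒ W
n=17: can move to 0, which is L ⇒ W
n=18: can move to 9, which is L ⇒ W
n=19: can move to 0, which is L ⇒ W
n=20: moves to 10(W), 15(W), 16(W), 18(W), 19(W); every one is W ⇒ L
n=21: can move to 14, which is L ⇒ W
n=22: can move to 20, which is L ⇒ W
n=23: can move to 0, which is L ⇒ W
From 23, the L positions reachable in one move are: 0.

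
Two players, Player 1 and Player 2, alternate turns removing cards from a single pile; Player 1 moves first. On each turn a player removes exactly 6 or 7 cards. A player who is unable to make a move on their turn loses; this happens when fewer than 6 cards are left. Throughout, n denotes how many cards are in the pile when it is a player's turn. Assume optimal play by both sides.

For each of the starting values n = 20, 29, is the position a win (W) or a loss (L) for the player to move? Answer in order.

20: W, 29: L

Label each position W (a win for the player to move) or L (a loss). A position with no legal move is L; any other position is W exactly when some move reaches an L, and L when every move reaches a W.
n=0: no move → L
n=1: no move → L
n=2: no move → L
n=3: no move → L
n=4: no move → L
n=5: no move → L
n=6: W (go to 0, an L position)
n=7: W (go to 1, an L position)
n=8: W (go to 2, an L position)
n=9: W (go to 3, an L position)
n=10: W (go to 4, an L position)
n=11: W (go to 5, an L position)
n=12: W (go to 5, an L position)
n=13: L (options 7(W), 6(W) are all W)
n=14: L (options 8(W), 7(W) are all W)
n=15: L (options 9(W), 8(W) are all W)
n=16: L (options 10(W), 9(W) are all W)
n=17: L (options 11(W), 10(W) are all W)
n=18: L (options 12(W), 11(W) are all W)
n=19: W (go to 13, an L position)
n=20: W (go to 14, an L position)
n=21: W (go to 15, an L position)
n=22: W (go to 16, an L position)
n=23: W (go to 17, an L position)
n=24: W (go to 18, an L position)
n=25: W (go to 18, an L position)
n=26: L (options 20(W), 19(W) are all W)
n=27: L (options 21(W), 20(W) are all W)
n=28: L (options 22(W), 21(W) are all W)
n=29: L (options 23(W), 22(W) are all W)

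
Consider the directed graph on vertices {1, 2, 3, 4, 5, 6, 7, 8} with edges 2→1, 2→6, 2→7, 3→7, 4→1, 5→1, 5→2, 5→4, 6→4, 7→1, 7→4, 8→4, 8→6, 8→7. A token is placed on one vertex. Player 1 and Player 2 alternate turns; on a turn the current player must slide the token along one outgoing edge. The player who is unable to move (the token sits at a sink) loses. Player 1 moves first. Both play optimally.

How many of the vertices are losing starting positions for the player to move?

Classify positions by backward induction: terminal positions (no move available) are L. From any other position, the mover wins iff some move reaches an L.
Every edge goes from a vertex to one that appears earlier in the order 1, 4, 7, 6, 8, 2, 5, 3, so processing vertices in that order labels each vertex after all of its successors.
1: no outgoing edge → L
4: W (go to 1, an L position)
7: W (go to 1, an L position)
6: L (sole option 4(W) is W)
8: W (go to 6, an L position)
2: W (go to 6, an L position)
5: W (go to 1, an L position)
3: L (sole option 7(W) is W)
The L vertices are 1, 3, 6; that is 3 in all.

3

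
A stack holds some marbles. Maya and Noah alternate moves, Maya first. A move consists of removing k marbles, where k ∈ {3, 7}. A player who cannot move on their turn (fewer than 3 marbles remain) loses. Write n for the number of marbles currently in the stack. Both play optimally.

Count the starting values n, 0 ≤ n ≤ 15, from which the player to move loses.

7

Label each position W (a win for the player to move) or L (a loss). A position with no legal move is L; any other position is W exactly when some move reaches an L, and L when every move reaches a W.
n=0: no move → L
n=1: no move → L
n=2: no move → L
n=3: →0(L), so W
n=4: →1(L), so W
n=5: →2(L), so W
n=6: →3(W) only, which is W, so L
n=7: →0(L), so W
n=8: →1(L), so W
n=9: →6(L), so W
n=10: →7(W), 3(W) — all W, so L
n=11: →8(W), 4(W) — all W, so L
n=12: →9(W), 5(W) — all W, so L
n=13: →10(L), so W
n=14: →11(L), so W
n=15: →12(L), so W
L entries with 0 ≤ n ≤ 15: n = 0, 1, 2, 6, 10, 11, 12; that makes 7.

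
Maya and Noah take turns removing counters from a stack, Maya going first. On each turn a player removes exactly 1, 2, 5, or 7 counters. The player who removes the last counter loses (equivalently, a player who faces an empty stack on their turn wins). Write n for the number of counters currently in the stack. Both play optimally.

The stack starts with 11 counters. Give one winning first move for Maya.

Use the standard recursion: the mover wins at a terminal position; elsewhere, the mover wins exactly when some move hands the opponent an L position.
n=0: no move; the opponent has just taken the last counter and therefore loses → W
n=1: L (sole option 0(W) is W)
n=2: W (go to 1, an L position)
n=3: W (go to 1, an L position)
n=4: L (options 3(W), 2(W) are all W)
n=5: W (go to 4, an L position)
n=6: W (go to 4, an L position)
n=7: L (options 6(W), 5(W), 2(W), 0(W) are all W)
n=8: W (go to 7, an L position)
n=9: W (go to 7, an L position)
n=10: L (options 9(W), 8(W), 5(W), 3(W) are all W)
n=11: W (go to 10, an L position)
From 11, the L positions reachable in one move are: 10, 4. Any move reaching one of these is winning.

Remove 1, leaving 10.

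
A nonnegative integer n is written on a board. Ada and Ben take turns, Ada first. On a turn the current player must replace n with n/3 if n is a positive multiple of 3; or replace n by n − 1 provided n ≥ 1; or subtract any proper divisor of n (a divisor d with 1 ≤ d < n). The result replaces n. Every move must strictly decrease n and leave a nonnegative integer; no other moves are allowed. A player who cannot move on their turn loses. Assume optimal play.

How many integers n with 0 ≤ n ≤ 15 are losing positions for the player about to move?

Compute win/loss labels from the base case upward. A position with no move is L. Any other position is W if it can reach an L in one move, else L.
n=0: no move → L
n=1: →0(L), so W
n=2: →1(W) only, which is W, so L
n=3: →2(L), so W
n=4: →2(L), so W
n=5: →4(W) only, which is W, so L
n=6: →2(L), so W
n=7: →6(W) only, which is W, so L
n=8: →7(L), so W
n=9: →3(W), 6(W), 8(W) — all W, so L
n=10: →5(L), so W
n=11: →10(W) only, which is W, so L
n=12: →9(L), so W
n=13: →12(W) only, which is W, so L
n=14: →7(L), so W
n=15: →5(L), so W
L entries with 0 ≤ n ≤ 15: n = 0, 2, 5, 7, 9, 11, 13; that makes 7.

7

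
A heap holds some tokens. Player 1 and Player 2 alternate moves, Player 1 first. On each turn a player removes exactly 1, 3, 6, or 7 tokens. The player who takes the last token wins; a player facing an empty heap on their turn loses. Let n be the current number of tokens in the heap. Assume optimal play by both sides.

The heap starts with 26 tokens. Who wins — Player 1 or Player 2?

Player 2 wins.

Use the standard recursion: the mover loses at a terminal position; elsewhere, the mover wins exactly when some move hands the opponent an L position.
n=0: no move → L
n=1: reaches L-position 0 → W
n=2: only reaches 1(W), which is W → L
n=3: reaches L-position 2 → W
n=4: only reaches 3(W), 1(W), all W → L
n=5: reaches L-position 4 → W
n=6: reaches L-position 0 → W
n=7: reaches L-position 4 → W
n=8: reaches L-position 2 → W
n=9: reaches L-position 2 → W
n=10: reaches L-position 4 → W
n=11: reaches L-position 4 → W
n=12: only reaches 11(W), 9(W), 6(W), 5(W), all W → L
n=13: reaches L-position 12 → W
n=14: only reaches 13(W), 11(W), 8(W), 7(W), all W → L
n=15: reaches L-position 14 → W
n=16: only reaches 15(W), 13(W), 10(W), 9(W), all W → L
n=17: reaches L-position 16 → W
n=18: reaches L-position 12 → W
n=19: reaches L-position 16 → W
n=20: reaches L-position 14 → W
n=21: reaches L-position 14 → W
n=22: reaches L-position 16 → W
n=23: reaches L-position 16 → W
n=24: only reaches 23(W), 21(W), 18(W), 17(W), all W → L
n=25: reaches L-position 24 → W
n=26: only reaches 25(W), 23(W), 20(W), 19(W), all W → L
Every move from 26 reaches a W position, so the mover loses.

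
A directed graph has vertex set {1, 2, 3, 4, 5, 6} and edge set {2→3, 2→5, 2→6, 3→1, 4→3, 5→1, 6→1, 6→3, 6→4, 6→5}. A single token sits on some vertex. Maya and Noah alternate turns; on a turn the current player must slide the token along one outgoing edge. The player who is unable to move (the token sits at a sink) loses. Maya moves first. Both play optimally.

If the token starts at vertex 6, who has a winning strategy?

Work bottom-up. With no move the player to move loses. Otherwise the position is W if at least one move leads to an L position for the opponent, and L if every move leads to a W.
Every edge goes from a vertex to one that appears earlier in the order 1, 5, 3, 4, 6, 2, so processing vertices in that order labels each vertex after all of its successors.
1: no outgoing edge → L
5: W (go to 1, an L position)
3: W (go to 1, an L position)
4: L (sole option 3(W) is W)
6: W (go to 4, an L position)
2: L (options 6(W), 3(W), 5(W) are all W)
The starting position 6 is W: Maya should move to 4, handing over an L position.

Maya wins.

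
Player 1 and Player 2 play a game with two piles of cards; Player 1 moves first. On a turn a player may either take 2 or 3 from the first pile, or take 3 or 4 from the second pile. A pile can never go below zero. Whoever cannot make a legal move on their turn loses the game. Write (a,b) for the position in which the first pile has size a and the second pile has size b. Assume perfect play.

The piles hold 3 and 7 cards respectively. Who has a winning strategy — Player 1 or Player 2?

Player 1 wins.

Classify positions by backward induction: terminal positions (no move available) are L. From any other position, the mover wins iff some move reaches an L.
No move ever increases a pile, so every position that can arise here has a ≤ 3 and b ≤ 7; it is enough to label the cells with 0 ≤ a ≤ 3 and 0 ≤ b ≤ 7.
Every move lowers a or b (never raises either), so fill the grid row by row in increasing a, and left to right within a row: each cell's successors are then already labelled.
      b=0  b=1  b=2  b=3  b=4  b=5  b=6  b=7
a=0:    L    L    L    W    W    W    W    L
a=1:    L    L    L    W    W    W    W    L
a=2:    W    W    W    L    L    L    W    W
a=3:    W    W    W    L    L    L    W    W
Cells with no legal move (terminal, hence L): (0,0), (0,1), (0,2), (1,0), (1,1), (1,2).
The remaining L cells, each justified by listing all of its moves:
(0,7): L (options (0,4)(W), (0,3)(W) are all W)
(1,7): L (options (1,4)(W), (1,3)(W) are all W)
(2,3): L (options (0,3)(W), (2,0)(W) are all W)
(2,4): L (options (0,4)(W), (2,1)(W), (2,0)(W) are all W)
(2,5): L (options (0,5)(W), (2,2)(W), (2,1)(W) are all W)
(3,3): L (options (1,3)(W), (0,3)(W), (3,0)(W) are all W)
(3,4): L (options (1,4)(W), (0,4)(W), (3,1)(W), (3,0)(W) are all W)
(3,5): L (options (1,5)(W), (0,5)(W), (3,2)(W), (3,1)(W) are all W)
Every other cell has at least one move into one of the L cells above, so it is W.
The starting position (3,7) is W: Player 1 should move to (1,7), handing over an L position.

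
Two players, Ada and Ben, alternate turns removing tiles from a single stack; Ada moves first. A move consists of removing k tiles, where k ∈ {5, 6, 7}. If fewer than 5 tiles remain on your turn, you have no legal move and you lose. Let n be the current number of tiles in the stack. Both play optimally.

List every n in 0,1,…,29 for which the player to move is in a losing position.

Label each position W (a win for the player to move) or L (a loss). A position with no legal move is L; any other position is W exactly when some move reaches an L, and L when every move reaches a W.
n=0: no move → L
n=1: no move → L
n=2: no move → L
n=3: no move → L
n=4: no move → L
n=5: W (go to 0, an L position)
n=6: W (go to 1, an L position)
n=7: W (go to 2, an L position)
n=8: W (go to 3, an L position)
n=9: W (go to 4, an L position)
n=10: W (go to 4, an L position)
n=11: W (go to 4, an L position)
n=12: L (options 7(W), 6(W), 5(W) are all W)
n=13: L (options 8(W), 7(W), 6(W) are all W)
n=14: L (options 9(W), 8(W), 7(W) are all W)
n=15: L (options 10(W), 9(W), 8(W) are all W)
n=16: L (options 11(W), 10(W), 9(W) are all W)
n=17: W (go to 12, an L position)
n=18: W (go to 13, an L position)
n=19: W (go to 14, an L position)
n=20: W (go to 15, an L position)
n=21: W (go to 16, an L position)
n=22: W (go to 16, an L position)
n=23: W (go to 16, an L position)
n=24: L (options 19(W), 18(W), 17(W) are all W)
n=25: L (options 20(W), 19(W), 18(W) are all W)
n=26: L (options 21(W), 20(W), 19(W) are all W)
n=27: L (options 22(W), 21(W), 20(W) are all W)
n=28: L (options 23(W), 22(W), 21(W) are all W)
n=29: W (go to 24, an L position)
The losing starting values of n are exactly the entries labelled L in this table (15 of them).

0, 1, 2, 3, 4, 12, 13, 14, 15, 16, 24, 25, 26, 27, 28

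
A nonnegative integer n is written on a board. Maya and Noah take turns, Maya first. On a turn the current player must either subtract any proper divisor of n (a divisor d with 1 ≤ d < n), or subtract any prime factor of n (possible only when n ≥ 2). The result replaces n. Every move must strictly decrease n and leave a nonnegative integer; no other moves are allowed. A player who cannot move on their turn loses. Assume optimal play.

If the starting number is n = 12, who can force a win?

Compute win/loss labels from the base case upward. A position with no move is L. Any other position is W if it can reach an L in one move, else L.
n=0: no move → L
n=1: no move → L
n=2: can move to 0, which is L ⇒ W
n=3: can move to 0, which is L ⇒ W
n=4: moves to 2(W), 3(W); every one is W ⇒ L
n=5: can move to 0, which is L ⇒ W
n=6: can move to 4, which is L ⇒ W
n=7: can move to 0, which is L ⇒ W
n=8: can move to 4, which is L ⇒ W
n=9: moves to 6(W), 8(W); every one is W ⇒ L
n=10: can move to 9, which is L ⇒ W
n=11: can move to 0, which is L ⇒ W
n=12: can move to 9, which is L ⇒ W
From 12 Maya can move to 9, reaching an L position.

Maya wins.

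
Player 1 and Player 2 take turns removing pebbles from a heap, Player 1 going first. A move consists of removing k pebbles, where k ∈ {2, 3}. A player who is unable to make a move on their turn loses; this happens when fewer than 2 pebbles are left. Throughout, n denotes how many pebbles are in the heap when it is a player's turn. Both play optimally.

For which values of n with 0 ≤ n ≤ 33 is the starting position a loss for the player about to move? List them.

0, 1, 5, 6, 10, 11, 15, 16, 20, 21, 25, 26, 30, 31

Build the W/L table. Terminal = L. A non-terminal position is W if it has a move to some L; otherwise it is L.
n=0: no move → L
n=1: no move → L
n=2: reaches L-position 0 → W
n=3: reaches L-position 1 → W
n=4: reaches L-position 1 → W
n=5: only reaches 3(W), 2(W), all W → L
n=6: only reaches 4(W), 3(W), all W → L
n=7: reaches L-position 5 → W
n=8: reaches L-position 6 → W
n=9: reaches L-position 6 → W
n=10: only reaches 8(W), 7(W), all W → L
n=11: only reaches 9(W), 8(W), all W → L
n=12: reaches L-position 10 → W
n=13: reaches L-position 11 → W
n=14: reaches L-position 11 → W
n=15: only reaches 13(W), 12(W), all W → L
n=16: only reaches 14(W), 13(W), all W → L
n=17: reaches L-position 15 → W
n=18: reaches L-position 16 → W
n=19: reaches L-position 16 → W
n=20: only reaches 18(W), 17(W), all W → L
n=21: only reaches 19(W), 18(W), all W → L
n=22: reaches L-position 20 → W
n=23: reaches L-position 21 → W
n=24: reaches L-position 21 → W
n=25: only reaches 23(W), 22(W), all W → L
n=26: only reaches 24(W), 23(W), all W → L
n=27: reaches L-position 25 → W
n=28: reaches L-position 26 → W
n=29: reaches L-position 26 → W
n=30: only reaches 28(W), 27(W), all W → L
n=31: only reaches 29(W), 28(W), all W → L
n=32: reaches L-position 30 → W
n=33: reaches L-position 31 → W
The losing starting values of n are exactly the entries labelled L in this table (14 of them).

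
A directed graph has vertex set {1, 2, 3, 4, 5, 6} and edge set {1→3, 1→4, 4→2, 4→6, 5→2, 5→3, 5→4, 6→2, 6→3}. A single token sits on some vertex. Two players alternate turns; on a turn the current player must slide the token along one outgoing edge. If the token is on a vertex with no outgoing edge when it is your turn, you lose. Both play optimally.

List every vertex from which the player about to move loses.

Label each position W (a win for the player to move) or L (a loss). A position with no legal move is L; any other position is W exactly when some move reaches an L, and L when every move reaches a W.
Every edge goes from a vertex to one that appears earlier in the order 3, 2, 6, 4, 1, 5, so processing vertices in that order labels each vertex after all of its successors.
3: no outgoing edge → L
2: no outgoing edge → L
6: can move to 2, which is L ⇒ W
4: can move to 2, which is L ⇒ W
1: can move to 3, which is L ⇒ W
5: can move to 2, which is L ⇒ W
The losing starting vertices are exactly the entries labelled L in this table (2 of them).

2, 3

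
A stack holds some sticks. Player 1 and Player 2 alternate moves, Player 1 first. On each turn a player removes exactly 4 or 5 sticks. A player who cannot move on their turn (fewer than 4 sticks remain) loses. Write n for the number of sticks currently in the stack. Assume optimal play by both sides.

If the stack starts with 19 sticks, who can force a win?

Player 2 wins.

Use the standard recursion: the mover loses at a terminal position; elsewhere, the mover wins exactly when some move hands the opponent an L position.
n=0: no move → L
n=1: no move → L
n=2: no move → L
n=3: no move → L
n=4: →0(L), so W
n=5: →1(L), so W
n=6: →2(L), so W
n=7: →3(L), so W
n=8: →3(L), so W
n=9: →5(W), 4(W) — all W, so L
n=10: →6(W), 5(W) — all W, so L
n=11: →7(W), 6(W) — all W, so L
n=12: →8(W), 7(W) — all W, so L
n=13: →9(L), so W
n=14: →10(L), so W
n=15: →11(L), so W
n=16: →12(L), so W
n=17: →12(L), so W
n=18: →14(W), 13(W) — all W, so L
n=19: →15(W), 14(W) — all W, so L
Every move from 19 reaches a W position, so the mover loses.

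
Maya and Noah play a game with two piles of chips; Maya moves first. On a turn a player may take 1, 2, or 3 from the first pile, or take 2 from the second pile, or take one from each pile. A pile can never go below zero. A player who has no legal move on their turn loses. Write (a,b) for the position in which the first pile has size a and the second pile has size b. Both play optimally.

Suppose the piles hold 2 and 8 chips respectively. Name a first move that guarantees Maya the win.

Use the standard recursion: the mover loses at a terminal position; elsewhere, the mover wins exactly when some move hands the opponent an L position.
No move ever increases a pile, so every position that can arise here has a ≤ 2 and b ≤ 8; it is enough to label the cells with 0 ≤ a ≤ 2 and 0 ≤ b ≤ 8.
Every move lowers a or b (never raises either), so fill the grid row by row in increasing a, and left to right within a row: each cell's successors are then already labelled.
      b=0  b=1  b=2  b=3  b=4  b=5  b=6  b=7  b=8
a=0:    L    L    W    W    L    L    W    W    L
a=1:    W    W    W    L    W    W    W    L    W
a=2:    W    W    L    W    W    W    L    W    W
Cells with no legal move (terminal, hence L): (0,0), (0,1).
The remaining L cells, each justified by listing all of its moves:
(0,4): L (sole option (0,2)(W) is W)
(0,5): L (sole option (0,3)(W) is W)
(0,8): L (sole option (0,6)(W) is W)
(1,3): L (options (0,3)(W), (1,1)(W), (0,2)(W) are all W)
(1,7): L (options (0,7)(W), (1,5)(W), (0,6)(W) are all W)
(2,2): L (options (1,2)(W), (0,2)(W), (2,0)(W), (1,1)(W) are all W)
(2,6): L (options (1,6)(W), (0,6)(W), (2,4)(W), (1,5)(W) are all W)
Every other cell has at least one move into one of the L cells above, so it is W.
From (2,8), the L positions reachable in one move are: (0,8), (2,6), (1,7). Any move reaching one of these is winning.

Move to (0,8).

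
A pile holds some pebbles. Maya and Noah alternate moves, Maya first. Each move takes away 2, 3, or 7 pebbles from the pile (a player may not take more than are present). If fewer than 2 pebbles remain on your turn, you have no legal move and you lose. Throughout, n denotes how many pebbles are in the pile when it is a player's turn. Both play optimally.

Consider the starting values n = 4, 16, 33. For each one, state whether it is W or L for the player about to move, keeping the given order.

4: W, 16: L, 33: W

Positions with no move are L. A position that does have a move is losing for the player to move precisely when every available move leads to a winning position for the opponent. Fill in the labels:
n=0: no move → L
n=1: no move → L
n=2: can move to 0, which is L ⇒ W
n=3: can move to 1, which is L ⇒ W
n=4: can move to 1, which is L ⇒ W
n=5: moves to 3(W), 2(W); every one is W ⇒ L
n=6: moves to 4(W), 3(W); every one is W ⇒ L
n=7: can move to 5, which is L ⇒ W
n=8: can move to 6, which is L ⇒ W
n=9: can move to 6, which is L ⇒ W
n=10: moves to 8(W), 7(W), 3(W); every one is W ⇒ L
n=11: moves to 9(W), 8(W), 4(W); every one is W ⇒ L
n=12: can move to 10, which is L ⇒ W
n=13: can move to 11, which is L ⇒ W
n=14: can move to 11, which is L ⇒ W
n=15: moves to 13(W), 12(W), 8(W); every one is W ⇒ L
n=16: moves to 14(W), 13(W), 9(W); every one is W ⇒ L
n=17: can move to 15, which is L ⇒ W
n=18: can move to 16, which is L ⇒ W
n=19: can move to 16, which is L ⇒ W
n=20: moves to 18(W), 17(W), 13(W); every one is W ⇒ L
n=21: moves to 19(W), 18(W), 14(W); every one is W ⇒ L
n=22: can move to 20, which is L ⇒ W
n=23: can move to 21, which is L ⇒ W
n=24: can move to 21, which is L ⇒ W
n=25: moves to 23(W), 22(W), 18(W); every one is W ⇒ L
n=26: moves to 24(W), 23(W), 19(W); every one is W ⇒ L
n=27: can move to 25, which is L ⇒ W
n=28: can move to 26, which is L ⇒ W
n=29: can move to 26, which is L ⇒ W
n=30: moves to 28(W), 27(W), 23(W); every one is W ⇒ L
n=31: moves to 29(W), 28(W), 24(W); every one is W ⇒ L
n=32: can move to 30, which is L ⇒ W
n=33: can move to 31, which is L ⇒ W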